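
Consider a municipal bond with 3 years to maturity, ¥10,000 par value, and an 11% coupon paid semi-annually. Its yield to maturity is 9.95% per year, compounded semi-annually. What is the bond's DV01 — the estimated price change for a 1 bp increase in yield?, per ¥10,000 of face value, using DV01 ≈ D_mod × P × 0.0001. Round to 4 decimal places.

¥2.5825

Periodic yield y = 0.04975.
  t   CF        PV=CF/(1+0.04975)^t    t·PV
  1       550.00       523.9343       523.9343
  2       550.00       499.1039       998.2077
  3       550.00       475.4502     1,426.3506
  4       550.00       452.9176     1,811.6702
  5       550.00       431.4528     2,157.2639
  6    10,550.00     7,883.8283    47,302.9701
  Σ                 10,266.6870    54,220.3968
P = 10,266.6870; D_Mac = 5.28120 half-year periods = 2.64060 yrs; D_mod = 2.51545 yrs.
DV01 ≈ 2.51545 × 10,266.6870 × 0.0001 = 2.582539.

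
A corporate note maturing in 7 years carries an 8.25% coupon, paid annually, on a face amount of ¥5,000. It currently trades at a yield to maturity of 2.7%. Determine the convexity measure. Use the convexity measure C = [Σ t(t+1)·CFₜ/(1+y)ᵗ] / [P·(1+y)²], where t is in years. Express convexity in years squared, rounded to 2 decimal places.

41.06

With y = 0.027:
  t   CF        PV=CF/(1+0.027)^t    t·PV        t(t+1)·PV
  1       412.50       401.6553       401.6553         803.3106
  2       412.50       391.0957       782.1914       2,346.5743
  3       412.50       380.8138     1,142.4413       4,569.7650
  4       412.50       370.8021     1,483.2084       7,416.0419
  5       412.50       361.0536     1,805.2682      10,831.6094
  6       412.50       351.5615     2,109.3689      14,765.5824
  7     5,412.50     4,491.6386    31,441.4701     251,531.7609
  Σ                  6,748.6206    39,165.6036     292,264.6445
P = 6,748.6206.
Convexity = Σ t(t+1)·PV / [P·(1+y)²] = 292,264.6445 / (6,748.6206 × 1.054729) = 41.06014.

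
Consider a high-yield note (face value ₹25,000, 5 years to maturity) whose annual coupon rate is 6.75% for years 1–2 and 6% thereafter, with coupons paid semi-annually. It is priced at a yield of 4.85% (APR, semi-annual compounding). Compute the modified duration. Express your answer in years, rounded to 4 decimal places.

Periodic yield y = 0.02425. First find Macaulay duration:
  t   CF        PV=CF/(1+0.02425)^t    t·PV
  1       843.75       823.7735       823.7735
  2       843.75       804.2699     1,608.5399
  3       843.75       785.2282     2,355.6845
  4       843.75       766.6372     3,066.5488
  5       750.00       665.3213     3,326.6063
  6       750.00       649.5692     3,897.4152
  7       750.00       634.1901     4,439.3307
  8       750.00       619.1751     4,953.4008
  9       750.00       604.5156     5,440.6404
  10   25,750.00    20,263.6421   202,636.4214
  Σ                 26,616.3222   232,548.3615
P = 26,616.3222; Macaulay duration = 232,548.3615 / 26,616.3222 = 8.73706 half-year periods = 4.36853 years.
Modified duration = D_Mac / (1 + y) = 4.36853 / 1.02425 = 4.26510 years.

4.2651 years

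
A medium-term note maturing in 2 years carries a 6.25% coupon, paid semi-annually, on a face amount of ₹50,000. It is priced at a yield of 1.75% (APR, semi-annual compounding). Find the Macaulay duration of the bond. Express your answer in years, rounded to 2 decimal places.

Periodic yield y = 0.00875. Discount each cash flow and weight by its period:
  t   CF        PV=CF/(1+0.00875)^t    t·PV
  1     1,562.50     1,548.9467     1,548.9467
  2     1,562.50     1,535.5110     3,071.0220
  3     1,562.50     1,522.1918     4,566.5754
  4    51,562.50    49,796.6096   199,186.4385
  Σ                 54,403.2591   208,372.9826
Price P = Σ PV = 54,403.2591.
Macaulay duration = Σ(t·PV) / P = 208,372.9826 / 54,403.2591 = 3.83016 half-year periods.
In years: 3.83016 / 2 = 1.91508 years.

1.92 years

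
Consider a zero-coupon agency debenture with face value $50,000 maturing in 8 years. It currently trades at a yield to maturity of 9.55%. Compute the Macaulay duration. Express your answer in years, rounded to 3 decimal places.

A zero-coupon bond has a single cash flow at maturity, so its Macaulay duration equals its maturity: 8 years.

8.000 years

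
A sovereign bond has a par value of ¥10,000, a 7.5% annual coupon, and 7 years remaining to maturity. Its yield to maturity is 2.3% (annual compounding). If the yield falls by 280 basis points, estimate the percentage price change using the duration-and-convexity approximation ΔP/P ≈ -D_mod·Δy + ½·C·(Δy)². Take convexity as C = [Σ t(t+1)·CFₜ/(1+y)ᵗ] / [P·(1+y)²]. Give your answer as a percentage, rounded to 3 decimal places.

With y = 0.023:
  t   CF        PV=CF/(1+0.023)^t    t·PV        t(t+1)·PV
  1       750.00       733.1378       733.1378       1,466.2757
  2       750.00       716.6548     1,433.3095       4,299.9286
  3       750.00       700.5423     2,101.6269       8,406.5076
  4       750.00       684.7921     2,739.1683      13,695.8416
  5       750.00       669.3960     3,346.9799      20,081.8792
  6       750.00       654.3460     3,926.0761      27,482.5326
  7    10,750.00     9,168.0934    64,176.6537     513,413.2295
  Σ                 13,326.9623    78,456.9522     588,846.1947
P = 13,326.9623; D_Mac = 5.88708 yrs; D_mod = 5.75473 yrs; C = 42.22012.
Duration effect: -5.75473 × (-0.028) = +0.161132
Convexity effect: 0.5 × 42.22012 × (-0.028)² = +0.0165503
ΔP/P ≈ +0.161132 + 0.0165503 = +0.177683 = +17.7683%.

+17.768%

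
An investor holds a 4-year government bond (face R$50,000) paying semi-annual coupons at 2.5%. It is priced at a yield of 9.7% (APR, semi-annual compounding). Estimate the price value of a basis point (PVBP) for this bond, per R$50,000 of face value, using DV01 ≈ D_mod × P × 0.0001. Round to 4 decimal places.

Periodic yield y = 0.0485.
  t   CF        PV=CF/(1+0.0485)^t    t·PV
  1       625.00       596.0897       596.0897
  2       625.00       568.5166     1,137.0332
  3       625.00       542.2190     1,626.6569
  4       625.00       517.1378     2,068.5512
  5       625.00       493.2168     2,466.0839
  6       625.00       470.4023     2,822.4136
  7       625.00       448.6431     3,140.5016
  8    50,625.00    34,659.1221   277,272.9767
  Σ                 38,295.3472   291,130.3067
P = 38,295.3472; D_Mac = 7.60224 half-year periods = 3.80112 yrs; D_mod = 3.62529 yrs.
DV01 ≈ 3.62529 × 38,295.3472 × 0.0001 = 13.883181.

R$13.8832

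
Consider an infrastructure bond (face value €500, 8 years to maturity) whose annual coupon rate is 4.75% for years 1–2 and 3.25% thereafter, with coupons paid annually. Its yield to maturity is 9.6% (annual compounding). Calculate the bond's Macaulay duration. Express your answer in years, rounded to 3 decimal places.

Periodic yield y = 0.096. Discount each cash flow and weight by its year:
  t   CF        PV=CF/(1+0.096)^t    t·PV
  1        23.75        21.6697        21.6697
  2        23.75        19.7716        39.5433
  3        16.25        12.3430        37.0291
  4        16.25        11.2619        45.0475
  5        16.25        10.2754        51.3772
  6        16.25         9.3754        56.2524
  7        16.25         8.5542        59.8794
  8       516.25       247.9566     1,983.6526
  Σ                    341.2079     2,294.4513
Price P = Σ PV = 341.2079.
Macaulay duration = Σ(t·PV) / P = 2,294.4513 / 341.2079 = 6.72450 years.

6.724 years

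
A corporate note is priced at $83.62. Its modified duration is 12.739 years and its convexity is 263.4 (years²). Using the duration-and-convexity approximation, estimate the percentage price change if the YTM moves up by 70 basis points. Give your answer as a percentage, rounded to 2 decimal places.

Duration effect: -D_mod·Δy = -12.739 × (+0.007) = -0.089173
Convexity effect: ½·C·(Δy)² = 0.5 × 263.4 × (0.007)² = +0.0064533
ΔP/P ≈ -0.089173 + 0.0064533 = -0.0827197
= -8.27197%.

-8.27%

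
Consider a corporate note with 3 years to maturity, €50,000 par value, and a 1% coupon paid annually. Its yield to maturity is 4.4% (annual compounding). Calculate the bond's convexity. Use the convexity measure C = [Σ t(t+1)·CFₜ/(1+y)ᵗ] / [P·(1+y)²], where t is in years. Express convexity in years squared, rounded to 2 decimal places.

10.86

With y = 0.044:
  t   CF        PV=CF/(1+0.044)^t    t·PV        t(t+1)·PV
  1       500.00       478.9272       478.9272         957.8544
  2       500.00       458.7425       917.4851       2,752.4552
  3    50,500.00    44,380.2641   133,140.7922     532,563.1690
  Σ                 45,317.9338   134,537.2045     536,273.4785
P = 45,317.9338.
Convexity = Σ t(t+1)·PV / [P·(1+y)²] = 536,273.4785 / (45,317.9338 × 1.089936) = 10.85713.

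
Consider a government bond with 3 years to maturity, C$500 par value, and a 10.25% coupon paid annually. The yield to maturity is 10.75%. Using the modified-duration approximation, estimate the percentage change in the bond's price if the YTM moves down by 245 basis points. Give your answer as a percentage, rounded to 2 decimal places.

Periodic yield y = 0.1075. Modified duration first:
  t   CF        PV=CF/(1+0.1075)^t    t·PV
  1        51.25        46.2754        46.2754
  2        51.25        41.7837        83.5673
  3       551.25       405.8050     1,217.4150
  Σ                    493.8641     1,347.2577
P = 493.8641; D_Mac = 2.72799 yrs; D_mod = 2.72799/(1+0.1075) = 2.46320 yrs.
ΔP/P ≈ -D_mod · Δy = -2.46320 × (-0.0245) = +0.060348 = +6.0348%.

+6.03%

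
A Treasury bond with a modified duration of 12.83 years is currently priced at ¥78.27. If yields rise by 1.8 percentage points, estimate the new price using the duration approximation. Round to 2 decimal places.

Duration approximation: ΔP/P ≈ -D_mod · Δy = -12.83 × (+0.018) = -0.230940.
New price ≈ 78.27 × (1 - 0.230940) = 60.1943262.

¥60.19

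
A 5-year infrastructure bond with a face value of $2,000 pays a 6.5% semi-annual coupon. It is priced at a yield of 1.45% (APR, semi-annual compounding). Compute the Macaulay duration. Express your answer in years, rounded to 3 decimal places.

Periodic yield y = 0.00725. Discount each cash flow and weight by its period:
  t   CF        PV=CF/(1+0.00725)^t    t·PV
  1        65.00        64.5321        64.5321
  2        65.00        64.0677       128.1353
  3        65.00        63.6065       190.8195
  4        65.00        63.1487       252.5947
  5        65.00        62.6941       313.4707
  6        65.00        62.2429       373.4573
  7        65.00        61.7949       432.5641
  8        65.00        61.3501       490.8007
  9        65.00        60.9085       548.1765
  10    2,065.00     1,921.0882    19,210.8816
  Σ                  2,485.4336    22,005.4325
Price P = Σ PV = 2,485.4336.
Macaulay duration = Σ(t·PV) / P = 22,005.4325 / 2,485.4336 = 8.85376 half-year periods.
In years: 8.85376 / 2 = 4.42688 years.

4.427 years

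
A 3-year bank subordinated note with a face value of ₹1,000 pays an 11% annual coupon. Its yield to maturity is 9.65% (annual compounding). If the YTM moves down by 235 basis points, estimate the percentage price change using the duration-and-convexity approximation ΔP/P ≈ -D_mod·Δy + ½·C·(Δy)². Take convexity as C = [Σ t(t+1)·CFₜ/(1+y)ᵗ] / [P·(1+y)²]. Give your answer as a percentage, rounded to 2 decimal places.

With y = 0.0965:
  t   CF        PV=CF/(1+0.0965)^t    t·PV        t(t+1)·PV
  1       110.00       100.3192       100.3192         200.6384
  2       110.00        91.4904       182.9808         548.9423
  3     1,110.00       841.9709     2,525.9126      10,103.6505
  Σ                  1,033.7805     2,809.2126      10,853.2312
P = 1,033.7805; D_Mac = 2.71742 yrs; D_mod = 2.47826 yrs; C = 8.73199.
Duration effect: -2.47826 × (-0.0235) = +0.058239
Convexity effect: 0.5 × 8.73199 × (-0.0235)² = +0.0024111
ΔP/P ≈ +0.058239 + 0.0024111 = +0.060650 = +6.0650%.

+6.07%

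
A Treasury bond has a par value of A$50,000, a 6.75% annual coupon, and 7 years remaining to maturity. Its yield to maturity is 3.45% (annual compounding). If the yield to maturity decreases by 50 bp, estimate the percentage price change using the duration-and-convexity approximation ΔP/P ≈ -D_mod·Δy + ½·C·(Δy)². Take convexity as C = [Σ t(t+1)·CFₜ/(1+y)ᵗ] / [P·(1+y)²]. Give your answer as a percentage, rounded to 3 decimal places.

With y = 0.0345:
  t   CF        PV=CF/(1+0.0345)^t    t·PV        t(t+1)·PV
  1     3,375.00     3,262.4456     3,262.4456       6,524.8913
  2     3,375.00     3,153.6449     6,307.2898      18,921.8693
  3     3,375.00     3,048.4726     9,145.4177      36,581.6709
  4     3,375.00     2,946.8077    11,787.2308      58,936.1542
  5     3,375.00     2,848.5333    14,242.6665      85,455.9993
  6     3,375.00     2,753.5363    16,521.2178     115,648.5249
  7    53,375.00    42,094.4096   294,660.8675   2,357,286.9396
  Σ                 60,107.8500   355,927.1358   2,679,356.0493
P = 60,107.8500; D_Mac = 5.92148 yrs; D_mod = 5.72400 yrs; C = 41.65223.
Duration effect: -5.72400 × (-0.005) = +0.028620
Convexity effect: 0.5 × 41.65223 × (-0.005)² = +0.0005207
ΔP/P ≈ +0.028620 + 0.0005207 = +0.029141 = +2.9141%.

+2.914%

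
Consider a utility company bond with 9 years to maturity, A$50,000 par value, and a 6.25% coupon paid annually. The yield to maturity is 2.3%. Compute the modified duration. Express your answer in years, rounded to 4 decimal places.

Periodic yield y = 0.023. First find Macaulay duration:
  t   CF        PV=CF/(1+0.023)^t    t·PV
  1     3,125.00     3,054.7410     3,054.7410
  2     3,125.00     2,986.0615     5,972.1231
  3     3,125.00     2,918.9262     8,756.7787
  4     3,125.00     2,853.3003    11,413.2013
  5     3,125.00     2,789.1499    13,945.7494
  6     3,125.00     2,726.4417    16,358.6503
  7     3,125.00     2,665.1434    18,656.0040
  8     3,125.00     2,605.2233    20,841.7863
  9    53,125.00    43,293.0556   389,637.5008
  Σ                 65,892.0430   488,636.5350
P = 65,892.0430; Macaulay duration = 488,636.5350 / 65,892.0430 = 7.41571 years.
Modified duration = D_Mac / (1 + y) = 7.41571 / 1.023 = 7.24899 years.

7.2490 years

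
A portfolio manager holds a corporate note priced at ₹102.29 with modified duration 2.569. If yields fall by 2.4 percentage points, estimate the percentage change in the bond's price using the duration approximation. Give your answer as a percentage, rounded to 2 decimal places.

Duration approximation: ΔP/P ≈ -D_mod · Δy = -2.569 × (-0.024) = +0.061656.
As a percentage: +6.1656%.

+6.17%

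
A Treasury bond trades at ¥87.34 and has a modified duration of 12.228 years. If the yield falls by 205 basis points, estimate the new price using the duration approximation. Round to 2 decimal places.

¥109.23

Duration approximation: ΔP/P ≈ -D_mod · Δy = -12.228 × (-0.0205) = +0.250674.
New price ≈ 87.34 × (1 + 0.250674) = 109.23386716.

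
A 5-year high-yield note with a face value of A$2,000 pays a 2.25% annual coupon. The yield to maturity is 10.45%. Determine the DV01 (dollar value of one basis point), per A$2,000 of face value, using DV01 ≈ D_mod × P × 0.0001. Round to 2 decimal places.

A$0.59

Periodic yield y = 0.1045.
  t   CF        PV=CF/(1+0.1045)^t    t·PV
  1        45.00        40.7424        40.7424
  2        45.00        36.8877        73.7753
  3        45.00        33.3976       100.1928
  4        45.00        30.2378       120.9510
  5     2,045.00     1,244.1270     6,220.6349
  Σ                  1,385.3924     6,556.2965
P = 1,385.3924; D_Mac = 4.73245 yrs; D_mod = 4.28470 yrs.
DV01 ≈ 4.28470 × 1,385.3924 × 0.0001 = 0.593599.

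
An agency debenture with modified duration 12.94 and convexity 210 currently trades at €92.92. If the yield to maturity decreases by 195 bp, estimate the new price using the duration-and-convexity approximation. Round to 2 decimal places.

Duration effect: -D_mod·Δy = -12.94 × (-0.0195) = +0.252330
Convexity effect: ½·C·(Δy)² = 0.5 × 210 × (-0.0195)² = +0.03992625
ΔP/P ≈ +0.252330 + 0.03992625 = +0.29225625
New price ≈ 92.92 × (1 + 0.29225625) = 120.07645075.

€120.08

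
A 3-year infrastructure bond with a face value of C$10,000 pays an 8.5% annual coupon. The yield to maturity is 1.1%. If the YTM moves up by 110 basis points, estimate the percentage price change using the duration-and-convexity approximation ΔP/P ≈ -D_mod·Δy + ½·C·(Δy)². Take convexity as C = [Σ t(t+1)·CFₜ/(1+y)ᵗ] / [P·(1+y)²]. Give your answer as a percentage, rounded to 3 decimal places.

With y = 0.011:
  t   CF        PV=CF/(1+0.011)^t    t·PV        t(t+1)·PV
  1       850.00       840.7517       840.7517       1,681.5035
  2       850.00       831.6041     1,663.2082       4,989.6245
  3    10,850.00    10,499.6850    31,499.0551     125,996.2204
  Σ                 12,172.0409    34,003.0150     132,667.3484
P = 12,172.0409; D_Mac = 2.79353 yrs; D_mod = 2.76314 yrs; C = 10.66346.
Duration effect: -2.76314 × (+0.011) = -0.030395
Convexity effect: 0.5 × 10.66346 × (0.011)² = +0.0006451
ΔP/P ≈ -0.030395 + 0.0006451 = -0.029749 = -2.9749%.

-2.975%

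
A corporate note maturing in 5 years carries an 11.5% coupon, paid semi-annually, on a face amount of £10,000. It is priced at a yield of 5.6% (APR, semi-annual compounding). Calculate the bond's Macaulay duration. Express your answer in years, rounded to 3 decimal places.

4.066 years

Periodic yield y = 0.028. Discount each cash flow and weight by its period:
  t   CF        PV=CF/(1+0.028)^t    t·PV
  1       575.00       559.3385       559.3385
  2       575.00       544.1036     1,088.2072
  3       575.00       529.2837     1,587.8510
  4       575.00       514.8674     2,059.4696
  5       575.00       500.8438     2,504.2188
  6       575.00       487.2021     2,923.2126
  7       575.00       473.9320     3,317.5241
  8       575.00       461.0234     3,688.1868
  9       575.00       448.4663     4,036.1967
  10   10,575.00     8,023.2298    80,232.2976
  Σ                 12,542.2905   101,996.5031
Price P = Σ PV = 12,542.2905.
Macaulay duration = Σ(t·PV) / P = 101,996.5031 / 12,542.2905 = 8.13221 half-year periods.
In years: 8.13221 / 2 = 4.06610 years.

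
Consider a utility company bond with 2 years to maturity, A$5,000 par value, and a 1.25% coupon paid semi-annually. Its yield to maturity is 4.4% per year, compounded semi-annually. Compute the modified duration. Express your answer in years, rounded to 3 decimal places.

1.938 years

Periodic yield y = 0.022. First find Macaulay duration:
  t   CF        PV=CF/(1+0.022)^t    t·PV
  1        31.25        30.5773        30.5773
  2        31.25        29.9191        59.8382
  3        31.25        29.2750        87.8251
  4     5,031.25     4,611.8196    18,447.2786
  Σ                  4,701.5910    18,625.5191
P = 4,701.5910; Macaulay duration = 18,625.5191 / 4,701.5910 = 3.96154 half-year periods = 1.98077 years.
Modified duration = D_Mac / (1 + y) = 1.98077 / 1.022 = 1.93813 years.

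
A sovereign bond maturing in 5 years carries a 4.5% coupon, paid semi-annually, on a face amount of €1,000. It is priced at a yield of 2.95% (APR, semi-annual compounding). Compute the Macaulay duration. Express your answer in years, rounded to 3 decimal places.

Periodic yield y = 0.01475. Discount each cash flow and weight by its period:
  t   CF        PV=CF/(1+0.01475)^t    t·PV
  1        22.50        22.1729        22.1729
  2        22.50        21.8507        43.7013
  3        22.50        21.5330        64.5991
  4        22.50        21.2200        84.8802
  5        22.50        20.9116       104.5580
  6        22.50        20.6076       123.6458
  7        22.50        20.3081       142.1566
  8        22.50        20.0129       160.1032
  9        22.50        19.7220       177.4980
  10    1,022.50       883.2278     8,832.2777
  Σ                  1,071.5667     9,755.5929
Price P = Σ PV = 1,071.5667.
Macaulay duration = Σ(t·PV) / P = 9,755.5929 / 1,071.5667 = 9.10405 half-year periods.
In years: 9.10405 / 2 = 4.55202 years.

4.552 years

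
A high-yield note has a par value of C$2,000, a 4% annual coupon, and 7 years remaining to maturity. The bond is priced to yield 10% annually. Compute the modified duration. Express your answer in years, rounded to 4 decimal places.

Periodic yield y = 0.1. First find Macaulay duration:
  t   CF        PV=CF/(1+0.1)^t    t·PV
  1        80.00        72.7273        72.7273
  2        80.00        66.1157       132.2314
  3        80.00        60.1052       180.3156
  4        80.00        54.6411       218.5643
  5        80.00        49.6737       248.3685
  6        80.00        45.1579       270.9475
  7     2,080.00     1,067.3689     7,471.5822
  Σ                  1,415.7897     8,594.7368
P = 1,415.7897; Macaulay duration = 8,594.7368 / 1,415.7897 = 6.07063 years.
Modified duration = D_Mac / (1 + y) = 6.07063 / 1.1 = 5.51876 years.

5.5188 years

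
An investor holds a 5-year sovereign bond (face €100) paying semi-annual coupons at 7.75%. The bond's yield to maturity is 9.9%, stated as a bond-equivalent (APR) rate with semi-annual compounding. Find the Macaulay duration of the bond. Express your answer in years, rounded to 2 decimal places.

4.20 years

Periodic yield y = 0.0495. Discount each cash flow and weight by its period:
  t   CF        PV=CF/(1+0.0495)^t    t·PV
  1        3.875         3.6922         3.6922
  2        3.875         3.5181         7.0362
  3        3.875         3.3522        10.0565
  4        3.875         3.1941        12.7762
  5        3.875         3.0434        15.2170
  6        3.875         2.8999        17.3992
  7        3.875         2.7631        19.3416
  8        3.875         2.6328        21.0621
  9        3.875         2.5086        22.5773
  10     103.875        64.0747       640.7470
  Σ                     91.6789       769.9054
Price P = Σ PV = 91.6789.
Macaulay duration = Σ(t·PV) / P = 769.9054 / 91.6789 = 8.39784 half-year periods.
In years: 8.39784 / 2 = 4.19892 years.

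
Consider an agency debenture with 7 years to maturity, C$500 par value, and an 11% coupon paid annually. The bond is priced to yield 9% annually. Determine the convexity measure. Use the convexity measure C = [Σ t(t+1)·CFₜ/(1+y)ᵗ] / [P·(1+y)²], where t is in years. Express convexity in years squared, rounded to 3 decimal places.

32.300

With y = 0.09:
  t   CF        PV=CF/(1+0.09)^t    t·PV        t(t+1)·PV
  1        55.00        50.4587        50.4587         100.9174
  2        55.00        46.2924        92.5848         277.7544
  3        55.00        42.4701       127.4103         509.6411
  4        55.00        38.9634       155.8535         779.2677
  5        55.00        35.7462       178.7311       1,072.3868
  6        55.00        32.7947       196.7682       1,377.3775
  7       555.00       303.6040     2,125.2280      17,001.8243
  Σ                    550.3295     2,927.0347      21,119.1693
P = 550.3295.
Convexity = Σ t(t+1)·PV / [P·(1+y)²] = 21,119.1693 / (550.3295 × 1.188100) = 32.29989.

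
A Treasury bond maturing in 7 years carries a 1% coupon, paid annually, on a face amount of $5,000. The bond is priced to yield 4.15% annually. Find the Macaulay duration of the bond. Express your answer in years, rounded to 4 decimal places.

6.7675 years

Periodic yield y = 0.0415. Discount each cash flow and weight by its year:
  t   CF        PV=CF/(1+0.0415)^t    t·PV
  1        50.00        48.0077        48.0077
  2        50.00        46.0947        92.1895
  3        50.00        44.2580       132.7741
  4        50.00        42.4945       169.9781
  5        50.00        40.8013       204.0063
  6        50.00        39.1755       235.0529
  7     5,050.00     3,799.0627    26,593.4387
  Σ                  4,059.8944    27,475.4473
Price P = Σ PV = 4,059.8944.
Macaulay duration = Σ(t·PV) / P = 27,475.4473 / 4,059.8944 = 6.76753 years.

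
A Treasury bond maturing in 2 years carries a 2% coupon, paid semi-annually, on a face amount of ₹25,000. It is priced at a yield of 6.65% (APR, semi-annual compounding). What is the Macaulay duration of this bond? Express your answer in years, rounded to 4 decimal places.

1.9689 years

Periodic yield y = 0.03325. Discount each cash flow and weight by its period:
  t   CF        PV=CF/(1+0.03325)^t    t·PV
  1       250.00       241.9550       241.9550
  2       250.00       234.1689       468.3378
  3       250.00       226.6333       679.9000
  4    25,250.00    22,153.3662    88,613.4648
  Σ                 22,856.1234    90,003.6575
Price P = Σ PV = 22,856.1234.
Macaulay duration = Σ(t·PV) / P = 90,003.6575 / 22,856.1234 = 3.93784 half-year periods.
In years: 3.93784 / 2 = 1.96892 years.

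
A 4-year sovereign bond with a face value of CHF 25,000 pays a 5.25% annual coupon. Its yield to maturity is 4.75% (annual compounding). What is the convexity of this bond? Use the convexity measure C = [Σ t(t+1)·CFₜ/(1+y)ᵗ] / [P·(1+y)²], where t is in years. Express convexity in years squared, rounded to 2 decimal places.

With y = 0.0475:
  t   CF        PV=CF/(1+0.0475)^t    t·PV        t(t+1)·PV
  1     1,312.50     1,252.9833     1,252.9833       2,505.9666
  2     1,312.50     1,196.1654     2,392.3309       7,176.9926
  3     1,312.50     1,141.9240     3,425.7721      13,703.0885
  4    26,312.50    21,854.7572    87,419.0289     437,095.1447
  Σ                 25,445.8300    94,490.1152     460,481.1924
P = 25,445.8300.
Convexity = Σ t(t+1)·PV / [P·(1+y)²] = 460,481.1924 / (25,445.8300 × 1.097256) = 16.49253.

16.49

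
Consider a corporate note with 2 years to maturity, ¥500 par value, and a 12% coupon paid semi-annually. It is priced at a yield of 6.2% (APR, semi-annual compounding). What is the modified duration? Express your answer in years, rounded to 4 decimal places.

1.7900 years

Periodic yield y = 0.031. First find Macaulay duration:
  t   CF        PV=CF/(1+0.031)^t    t·PV
  1        30.00        29.0980        29.0980
  2        30.00        28.2230        56.4461
  3        30.00        27.3744        82.1233
  4       530.00       469.0738     1,876.2953
  Σ                    553.7693     2,043.9627
P = 553.7693; Macaulay duration = 2,043.9627 / 553.7693 = 3.69100 half-year periods = 1.84550 years.
Modified duration = D_Mac / (1 + y) = 1.84550 / 1.031 = 1.79001 years.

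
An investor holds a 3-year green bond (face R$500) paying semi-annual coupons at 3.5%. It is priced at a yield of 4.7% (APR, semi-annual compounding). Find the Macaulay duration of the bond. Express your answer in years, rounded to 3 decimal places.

Periodic yield y = 0.0235. Discount each cash flow and weight by its period:
  t   CF        PV=CF/(1+0.0235)^t    t·PV
  1         8.75         8.5491         8.5491
  2         8.75         8.3528        16.7056
  3         8.75         8.1610        24.4831
  4         8.75         7.9736        31.8946
  5         8.75         7.7906        38.9528
  6       508.75       442.5653     2,655.3917
  Σ                    483.3924     2,775.9768
Price P = Σ PV = 483.3924.
Macaulay duration = Σ(t·PV) / P = 2,775.9768 / 483.3924 = 5.74270 half-year periods.
In years: 5.74270 / 2 = 2.87135 years.

2.871 years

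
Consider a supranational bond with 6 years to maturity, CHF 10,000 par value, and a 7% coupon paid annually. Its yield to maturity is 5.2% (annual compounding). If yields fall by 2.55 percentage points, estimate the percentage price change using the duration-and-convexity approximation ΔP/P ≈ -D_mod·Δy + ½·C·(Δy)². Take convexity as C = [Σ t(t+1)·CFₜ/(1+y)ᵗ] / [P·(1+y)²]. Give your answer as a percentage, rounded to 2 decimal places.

+13.47%

With y = 0.052:
  t   CF        PV=CF/(1+0.052)^t    t·PV        t(t+1)·PV
  1       700.00       665.3992       665.3992       1,330.7985
  2       700.00       632.5088     1,265.0176       3,795.0527
  3       700.00       601.2441     1,803.7323       7,214.9291
  4       700.00       571.5248     2,286.0992      11,430.4960
  5       700.00       543.2745     2,716.3726      16,298.2358
  6    10,700.00     7,893.8585    47,363.1512     331,542.0582
  Σ                 10,907.8100    56,099.7721     371,611.5702
P = 10,907.8100; D_Mac = 5.14308 yrs; D_mod = 4.88886 yrs; C = 30.78366.
Duration effect: -4.88886 × (-0.0255) = +0.124666
Convexity effect: 0.5 × 30.78366 × (-0.0255)² = +0.0100085
ΔP/P ≈ +0.124666 + 0.0100085 = +0.134675 = +13.4675%.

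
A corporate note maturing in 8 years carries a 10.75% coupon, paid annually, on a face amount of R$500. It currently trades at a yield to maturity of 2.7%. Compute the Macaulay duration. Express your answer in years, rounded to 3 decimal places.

Periodic yield y = 0.027. Discount each cash flow and weight by its year:
  t   CF        PV=CF/(1+0.027)^t    t·PV
  1        53.75        52.3369        52.3369
  2        53.75        50.9610       101.9219
  3        53.75        49.6212       148.8636
  4        53.75        48.3166       193.2665
  5        53.75        47.0464       235.2319
  6        53.75        45.8095       274.8572
  7        53.75        44.6052       312.2363
  8       553.75       447.4559     3,579.6468
  Σ                    786.1526     4,898.3611
Price P = Σ PV = 786.1526.
Macaulay duration = Σ(t·PV) / P = 4,898.3611 / 786.1526 = 6.23080 years.

6.231 years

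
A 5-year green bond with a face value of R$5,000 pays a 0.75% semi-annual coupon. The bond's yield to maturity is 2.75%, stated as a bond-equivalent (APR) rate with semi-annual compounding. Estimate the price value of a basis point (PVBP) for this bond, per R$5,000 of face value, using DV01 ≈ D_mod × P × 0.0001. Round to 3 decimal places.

R$2.198

Periodic yield y = 0.01375.
  t   CF        PV=CF/(1+0.01375)^t    t·PV
  1        18.75        18.4957        18.4957
  2        18.75        18.2448        36.4896
  3        18.75        17.9974        53.9921
  4        18.75        17.7532        71.0130
  5        18.75        17.5125        87.5623
  6        18.75        17.2749       103.6495
  7        18.75        17.0406       119.2843
  8        18.75        16.8095       134.4759
  9        18.75        16.5815       149.2334
  10    5,018.75     4,378.1122    43,781.1223
  Σ                  4,535.8223    44,555.3180
P = 4,535.8223; D_Mac = 9.82299 half-year periods = 4.91149 yrs; D_mod = 4.84488 yrs.
DV01 ≈ 4.84488 × 4,535.8223 × 0.0001 = 2.197550.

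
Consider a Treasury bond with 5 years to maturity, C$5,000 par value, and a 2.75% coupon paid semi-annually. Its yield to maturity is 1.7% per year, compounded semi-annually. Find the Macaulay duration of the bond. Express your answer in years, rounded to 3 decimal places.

Periodic yield y = 0.0085. Discount each cash flow and weight by its period:
  t   CF        PV=CF/(1+0.0085)^t    t·PV
  1        68.75        68.1706        68.1706
  2        68.75        67.5960       135.1920
  3        68.75        67.0263       201.0788
  4        68.75        66.4613       265.8454
  5        68.75        65.9012       329.5059
  6        68.75        65.3457       392.0744
  7        68.75        64.7950       453.5649
  8        68.75        64.2489       513.9909
  9        68.75        63.7074       573.3662
  10    5,068.75     4,657.3818    46,573.8185
  Σ                  5,250.6341    49,506.6075
Price P = Σ PV = 5,250.6341.
Macaulay duration = Σ(t·PV) / P = 49,506.6075 / 5,250.6341 = 9.42869 half-year periods.
In years: 9.42869 / 2 = 4.71435 years.

4.714 years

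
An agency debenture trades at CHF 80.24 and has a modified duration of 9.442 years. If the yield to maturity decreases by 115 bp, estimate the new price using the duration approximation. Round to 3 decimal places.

CHF 88.953

Duration approximation: ΔP/P ≈ -D_mod · Δy = -9.442 × (-0.0115) = +0.108583.
New price ≈ 80.24 × (1 + 0.108583) = 88.95269992.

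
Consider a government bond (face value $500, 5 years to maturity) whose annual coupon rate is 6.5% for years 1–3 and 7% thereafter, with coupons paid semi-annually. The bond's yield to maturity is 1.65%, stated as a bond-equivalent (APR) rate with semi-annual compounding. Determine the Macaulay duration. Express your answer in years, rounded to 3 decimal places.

4.423 years

Periodic yield y = 0.00825. Discount each cash flow and weight by its period:
  t   CF        PV=CF/(1+0.00825)^t    t·PV
  1        16.25        16.1170        16.1170
  2        16.25        15.9852        31.9703
  3        16.25        15.8544        47.5631
  4        16.25        15.7246        62.8985
  5        16.25        15.5960        77.9798
  6        16.25        15.4683        92.8101
  7        17.50        16.5219       115.6534
  8        17.50        16.3867       131.0938
  9        17.50        16.2526       146.2738
  10      517.50       476.6812     4,766.8123
  Σ                    620.5880     5,489.1721
Price P = Σ PV = 620.5880.
Macaulay duration = Σ(t·PV) / P = 5,489.1721 / 620.5880 = 8.84511 half-year periods.
In years: 8.84511 / 2 = 4.42256 years.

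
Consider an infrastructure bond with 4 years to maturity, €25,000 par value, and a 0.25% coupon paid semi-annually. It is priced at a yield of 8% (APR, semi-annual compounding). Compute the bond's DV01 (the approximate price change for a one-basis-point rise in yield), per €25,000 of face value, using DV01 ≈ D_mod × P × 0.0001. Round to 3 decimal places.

€7.069

Periodic yield y = 0.04.
  t   CF        PV=CF/(1+0.04)^t    t·PV
  1        31.25        30.0481        30.0481
  2        31.25        28.8924        57.7848
  3        31.25        27.7811        83.3434
  4        31.25        26.7126       106.8505
  5        31.25        25.6852       128.4261
  6        31.25        24.6973       148.1840
  7        31.25        23.7474       166.2320
  8    25,031.25    18,290.0892   146,320.7136
  Σ                 18,477.6534   147,041.5824
P = 18,477.6534; D_Mac = 7.95781 half-year periods = 3.97890 yrs; D_mod = 3.82587 yrs.
DV01 ≈ 3.82587 × 18,477.6534 × 0.0001 = 7.069307.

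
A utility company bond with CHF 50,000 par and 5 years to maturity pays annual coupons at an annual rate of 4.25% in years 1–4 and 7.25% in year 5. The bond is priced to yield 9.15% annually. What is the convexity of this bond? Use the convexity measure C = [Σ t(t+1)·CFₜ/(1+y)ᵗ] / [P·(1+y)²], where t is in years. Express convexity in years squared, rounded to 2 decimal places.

With y = 0.0915:
  t   CF        PV=CF/(1+0.0915)^t    t·PV        t(t+1)·PV
  1     2,125.00     1,946.8621     1,946.8621       3,893.7242
  2     2,125.00     1,783.6575     3,567.3149      10,701.9448
  3     2,125.00     1,634.1342     4,902.4025      19,609.6102
  4     2,125.00     1,497.1454     5,988.5815      29,942.9076
  5    53,625.00    34,613.7462   173,068.7310   1,038,412.3860
  Σ                 41,475.5453   189,473.8921   1,102,560.5728
P = 41,475.5453.
Convexity = Σ t(t+1)·PV / [P·(1+y)²] = 1,102,560.5728 / (41,475.5453 × 1.191372) = 22.31325.

22.31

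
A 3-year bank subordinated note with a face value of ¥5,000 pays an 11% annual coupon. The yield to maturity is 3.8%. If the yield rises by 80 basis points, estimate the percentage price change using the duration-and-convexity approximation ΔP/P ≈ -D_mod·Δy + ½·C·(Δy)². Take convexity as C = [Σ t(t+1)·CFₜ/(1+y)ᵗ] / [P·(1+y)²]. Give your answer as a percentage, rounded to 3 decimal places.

With y = 0.038:
  t   CF        PV=CF/(1+0.038)^t    t·PV        t(t+1)·PV
  1       550.00       529.8651       529.8651       1,059.7303
  2       550.00       510.4674     1,020.9347       3,062.8042
  3     5,550.00     4,962.5046    14,887.5138      59,550.0552
  Σ                  6,002.8371    16,438.3137      63,672.5897
P = 6,002.8371; D_Mac = 2.73842 yrs; D_mod = 2.63817 yrs; C = 9.84467.
Duration effect: -2.63817 × (+0.008) = -0.021105
Convexity effect: 0.5 × 9.84467 × (0.008)² = +0.0003150
ΔP/P ≈ -0.021105 + 0.0003150 = -0.020790 = -2.0790%.

-2.079%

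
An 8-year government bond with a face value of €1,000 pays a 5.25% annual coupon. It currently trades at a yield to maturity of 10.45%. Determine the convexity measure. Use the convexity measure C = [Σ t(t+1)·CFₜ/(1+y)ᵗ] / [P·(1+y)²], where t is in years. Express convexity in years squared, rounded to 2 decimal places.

With y = 0.1045:
  t   CF        PV=CF/(1+0.1045)^t    t·PV        t(t+1)·PV
  1        52.50        47.5328        47.5328          95.0656
  2        52.50        43.0356        86.0712         258.2136
  3        52.50        38.9639       116.8916         467.5665
  4        52.50        35.2774       141.1096         705.5478
  5        52.50        31.9397       159.6985         958.1907
  6        52.50        28.9178       173.5067       1,214.5469
  7        52.50        26.1818       183.2725       1,466.1800
  8     1,052.50       475.2218     3,801.7743      34,215.9686
  Σ                    727.0707     4,709.8571      39,381.2797
P = 727.0707.
Convexity = Σ t(t+1)·PV / [P·(1+y)²] = 39,381.2797 / (727.0707 × 1.219920) = 44.39987.

44.40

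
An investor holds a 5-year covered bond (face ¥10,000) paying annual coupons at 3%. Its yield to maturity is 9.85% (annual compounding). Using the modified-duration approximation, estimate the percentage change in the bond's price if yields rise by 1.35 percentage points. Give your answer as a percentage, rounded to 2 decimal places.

Periodic yield y = 0.0985. Modified duration first:
  t   CF        PV=CF/(1+0.0985)^t    t·PV
  1       300.00       273.0997       273.0997
  2       300.00       248.6115       497.2229
  3       300.00       226.3190       678.9571
  4       300.00       206.0255       824.1021
  5    10,300.00     6,439.2742    32,196.3710
  Σ                  7,393.3299    34,469.7527
P = 7,393.3299; D_Mac = 4.66228 yrs; D_mod = 4.66228/(1+0.0985) = 4.24422 yrs.
ΔP/P ≈ -D_mod · Δy = -4.24422 × (+0.0135) = -0.057297 = -5.7297%.

-5.73%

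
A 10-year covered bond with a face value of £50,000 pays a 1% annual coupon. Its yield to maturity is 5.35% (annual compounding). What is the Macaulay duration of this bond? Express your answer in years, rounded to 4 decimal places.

9.4414 years

Periodic yield y = 0.0535. Discount each cash flow and weight by its year:
  t   CF        PV=CF/(1+0.0535)^t    t·PV
  1       500.00       474.6084       474.6084
  2       500.00       450.5064       901.0127
  3       500.00       427.6282     1,282.8847
  4       500.00       405.9120     1,623.6478
  5       500.00       385.2985     1,926.4924
  6       500.00       365.7318     2,194.3910
  7       500.00       347.1588     2,430.1119
  8       500.00       329.5290     2,636.2323
  9       500.00       312.7945     2,815.1507
  10   50,500.00    29,987.8948   299,878.9480
  Σ                 33,487.0625   316,163.4801
Price P = Σ PV = 33,487.0625.
Macaulay duration = Σ(t·PV) / P = 316,163.4801 / 33,487.0625 = 9.44136 years.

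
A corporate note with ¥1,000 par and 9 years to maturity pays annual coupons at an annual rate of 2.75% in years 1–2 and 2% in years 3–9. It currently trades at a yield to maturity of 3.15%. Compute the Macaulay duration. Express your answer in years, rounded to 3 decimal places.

8.181 years

Periodic yield y = 0.0315. Discount each cash flow and weight by its year:
  t   CF        PV=CF/(1+0.0315)^t    t·PV
  1        27.50        26.6602        26.6602
  2        27.50        25.8461        51.6921
  3        20.00        18.2231        54.6693
  4        20.00        17.6666        70.6664
  5        20.00        17.1271        85.6355
  6        20.00        16.6041        99.6244
  7        20.00        16.0970       112.6791
  8        20.00        15.6054       124.8436
  9     1,020.00       771.5731     6,944.1579
  Σ                    925.4027     7,570.6286
Price P = Σ PV = 925.4027.
Macaulay duration = Σ(t·PV) / P = 7,570.6286 / 925.4027 = 8.18090 years.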